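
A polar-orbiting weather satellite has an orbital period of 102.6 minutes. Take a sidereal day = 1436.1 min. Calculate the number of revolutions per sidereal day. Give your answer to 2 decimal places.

T = 102.6 min = 6156.0 s.
Orbits per sidereal day = 86166 / 6156.0 = 13.997.

14.00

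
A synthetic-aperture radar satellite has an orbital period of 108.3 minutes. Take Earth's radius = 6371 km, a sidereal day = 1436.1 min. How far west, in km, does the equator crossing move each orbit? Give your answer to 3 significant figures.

T = 108.3 min = 6498.0 s.
During one orbit Earth rotates (6498.0 / 86166) × 360° = 27.15°.
At the equator that is 27.15° × (2π·6371/360) km/° = 27.15 × 111.2 = 3019 km.

3020 km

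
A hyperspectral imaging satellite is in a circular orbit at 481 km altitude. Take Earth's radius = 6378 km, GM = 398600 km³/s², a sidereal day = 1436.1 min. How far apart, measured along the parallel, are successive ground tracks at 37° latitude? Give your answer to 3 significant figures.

2100 km

Semi-major axis a = 6378 + 481 = 6859 km. Period T = 2π√(a³/μ) = 2π√(6859³/398600) = 5653.3 s = 94.22 min.
Node shift per orbit = (5653.3/86166) × 360° = 23.62°.
Equatorial spacing = 23.62 × 111.3 km/° = 2629 km.
At 37° latitude, spacing = 2629 × cos(37°) = 2100 km.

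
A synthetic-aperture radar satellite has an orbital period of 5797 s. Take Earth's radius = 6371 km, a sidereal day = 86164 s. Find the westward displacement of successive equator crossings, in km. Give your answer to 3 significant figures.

2690 km

During one orbit Earth rotates (5797.0 / 86164) × 360° = 24.22°.
At the equator that is 24.22° × (2π·6371/360) km/° = 24.22 × 111.2 = 2693 km.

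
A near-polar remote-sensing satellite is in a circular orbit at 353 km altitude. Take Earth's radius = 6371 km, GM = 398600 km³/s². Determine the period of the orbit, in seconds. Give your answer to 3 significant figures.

Semi-major axis a = 6371 + 353 = 6724 km. Period T = 2π√(a³/μ) = 2π√(6724³/398600) = 5487.2 s = 91.45 min.

5490 seconds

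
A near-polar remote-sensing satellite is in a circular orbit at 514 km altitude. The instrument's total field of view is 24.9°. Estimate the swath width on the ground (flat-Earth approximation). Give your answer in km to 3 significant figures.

Half-angle = 24.9°/2 = 12.45°.
Swath width ≈ 2h·tan(θ/2) = 2 × 514 × tan(12.45°) = 227.0 km.

227 km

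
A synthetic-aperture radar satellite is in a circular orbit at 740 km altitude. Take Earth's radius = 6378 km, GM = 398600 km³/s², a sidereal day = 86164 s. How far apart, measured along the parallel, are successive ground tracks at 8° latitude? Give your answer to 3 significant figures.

Semi-major axis a = 6378 + 740 = 7118 km. Period T = 2π√(a³/μ) = 2π√(7118³/398600) = 5976.5 s = 99.61 min.
Node shift per orbit = (5976.5/86164) × 360° = 24.97°.
Equatorial spacing = 24.97 × 111.3 km/° = 2780 km.
At 8° latitude, spacing = 2780 × cos(8°) = 2753 km.

2750 km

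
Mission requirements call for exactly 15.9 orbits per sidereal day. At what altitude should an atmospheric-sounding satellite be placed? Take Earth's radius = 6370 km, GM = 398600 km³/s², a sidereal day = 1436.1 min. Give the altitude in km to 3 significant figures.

298 km

Required period T = 86166 / 15.9 = 5419.2 s.
From T = 2π√(a³/μ): a = (μ T²/4π²)^(1/3) = (398600 × 5419.2² / 4π²)^(1/3) = 6668 km.
Altitude h = a − R = 6668 − 6370 = 298 km.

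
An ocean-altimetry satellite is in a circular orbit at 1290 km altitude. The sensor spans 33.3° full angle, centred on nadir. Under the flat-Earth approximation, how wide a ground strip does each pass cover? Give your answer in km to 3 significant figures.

772 km

Half-angle = 33.3°/2 = 16.65°.
Swath width ≈ 2h·tan(θ/2) = 2 × 1290 × tan(16.65°) = 771.6 km.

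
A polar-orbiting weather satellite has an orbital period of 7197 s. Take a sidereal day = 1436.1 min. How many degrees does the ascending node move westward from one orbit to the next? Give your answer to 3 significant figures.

During one orbit Earth rotates (7197.0 / 86166) × 360° = 30.07°.

30.1°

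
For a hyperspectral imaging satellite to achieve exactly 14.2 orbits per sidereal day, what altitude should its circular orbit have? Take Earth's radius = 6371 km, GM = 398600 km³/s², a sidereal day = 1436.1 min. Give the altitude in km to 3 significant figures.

Required period T = 86166 / 14.2 = 6068.0 s.
From T = 2π√(a³/μ): a = (μ T²/4π²)^(1/3) = (398600 × 6068.0² / 4π²)^(1/3) = 7190 km.
Altitude h = a − R = 7190 − 6371 = 819 km.

819 km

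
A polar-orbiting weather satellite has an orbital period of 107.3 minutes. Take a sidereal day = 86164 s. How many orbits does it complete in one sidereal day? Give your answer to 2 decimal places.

T = 107.3 min = 6438.0 s.
Orbits per sidereal day = 86164 / 6438.0 = 13.384.

13.38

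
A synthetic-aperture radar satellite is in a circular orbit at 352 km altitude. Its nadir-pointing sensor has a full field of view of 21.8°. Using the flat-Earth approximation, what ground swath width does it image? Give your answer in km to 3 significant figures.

136 km

Half-angle = 21.8°/2 = 10.9°.
Swath width ≈ 2h·tan(θ/2) = 2 × 352 × tan(10.9°) = 135.6 km.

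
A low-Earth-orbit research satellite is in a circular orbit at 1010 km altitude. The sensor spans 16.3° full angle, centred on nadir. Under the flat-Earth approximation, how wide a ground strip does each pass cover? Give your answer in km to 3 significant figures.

289 km

Half-angle = 16.3°/2 = 8.15°.
Swath width ≈ 2h·tan(θ/2) = 2 × 1010 × tan(8.15°) = 289.3 km.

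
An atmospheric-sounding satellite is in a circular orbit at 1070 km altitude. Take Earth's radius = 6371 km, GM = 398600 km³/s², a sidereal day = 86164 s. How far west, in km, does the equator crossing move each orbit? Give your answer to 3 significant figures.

Semi-major axis a = 6371 + 1070 = 7441 km. Period T = 2π√(a³/μ) = 2π√(7441³/398600) = 6387.9 s = 106.47 min.
During one orbit Earth rotates (6387.9 / 86164) × 360° = 26.69°.
At the equator that is 26.69° × (2π·6371/360) km/° = 26.69 × 111.2 = 2968 km.

2970 km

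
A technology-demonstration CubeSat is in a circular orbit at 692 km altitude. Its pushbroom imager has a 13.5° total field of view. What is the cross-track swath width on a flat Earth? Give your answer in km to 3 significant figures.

Half-angle = 13.5°/2 = 6.75°.
Swath width ≈ 2h·tan(θ/2) = 2 × 692 × tan(6.75°) = 163.8 km.

164 km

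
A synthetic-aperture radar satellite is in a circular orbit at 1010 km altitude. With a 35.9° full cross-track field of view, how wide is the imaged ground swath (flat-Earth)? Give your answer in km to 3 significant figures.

654 km

Half-angle = 35.9°/2 = 17.95°.
Swath width ≈ 2h·tan(θ/2) = 2 × 1010 × tan(17.95°) = 654.4 km.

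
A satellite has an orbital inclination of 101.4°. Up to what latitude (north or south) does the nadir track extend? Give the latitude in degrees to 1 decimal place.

78.6°

Retrograde orbit: the ground track reaches ±(180° − i) = ±(180 − 101.4) = ±78.6°.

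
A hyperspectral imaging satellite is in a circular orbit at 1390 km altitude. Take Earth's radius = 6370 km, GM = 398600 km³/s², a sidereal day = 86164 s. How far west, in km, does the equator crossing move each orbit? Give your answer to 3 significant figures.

3160 km

Semi-major axis a = 6370 + 1390 = 7760 km. Period T = 2π√(a³/μ) = 2π√(7760³/398600) = 6803.1 s = 113.38 min.
During one orbit Earth rotates (6803.1 / 86164) × 360° = 28.42°.
At the equator that is 28.42° × (2π·6370/360) km/° = 28.42 × 111.2 = 3160 km.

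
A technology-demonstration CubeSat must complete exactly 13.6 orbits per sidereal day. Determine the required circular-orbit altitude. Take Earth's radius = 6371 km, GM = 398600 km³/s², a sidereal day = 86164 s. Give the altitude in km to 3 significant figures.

Required period T = 86164 / 13.6 = 6335.6 s.
From T = 2π√(a³/μ): a = (μ T²/4π²)^(1/3) = (398600 × 6335.6² / 4π²)^(1/3) = 7400 km.
Altitude h = a − R = 7400 − 6371 = 1029 km.

1030 km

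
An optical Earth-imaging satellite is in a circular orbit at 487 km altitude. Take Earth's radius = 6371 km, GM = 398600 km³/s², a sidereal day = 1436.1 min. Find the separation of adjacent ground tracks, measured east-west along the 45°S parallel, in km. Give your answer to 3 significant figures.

1860 km

Semi-major axis a = 6371 + 487 = 6858 km. Period T = 2π√(a³/μ) = 2π√(6858³/398600) = 5652.1 s = 94.20 min.
Node shift per orbit = (5652.1/86166) × 360° = 23.61°.
Equatorial spacing = 23.61 × 111.2 km/° = 2626 km.
At 45° latitude, spacing = 2626 × cos(45°) = 1857 km.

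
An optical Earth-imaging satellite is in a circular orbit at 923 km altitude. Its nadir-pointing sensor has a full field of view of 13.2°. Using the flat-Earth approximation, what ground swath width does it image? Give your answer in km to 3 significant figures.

Half-angle = 13.2°/2 = 6.6°.
Swath width ≈ 2h·tan(θ/2) = 2 × 923 × tan(6.6°) = 213.6 km.

214 km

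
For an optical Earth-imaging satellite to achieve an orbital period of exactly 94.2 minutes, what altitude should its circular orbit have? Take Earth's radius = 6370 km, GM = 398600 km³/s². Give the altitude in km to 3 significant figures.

T = 94.2 min = 5652.0 s.
From T = 2π√(a³/μ): a = (μ T²/4π²)^(1/3) = (398600 × 5652.0² / 4π²)^(1/3) = 6858 km.
Altitude h = a − R = 6858 − 6370 = 488 km.

488 km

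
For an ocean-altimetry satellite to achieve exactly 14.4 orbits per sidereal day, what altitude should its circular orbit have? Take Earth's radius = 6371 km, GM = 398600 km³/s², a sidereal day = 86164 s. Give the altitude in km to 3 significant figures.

753 km

Required period T = 86164 / 14.4 = 5983.6 s.
From T = 2π√(a³/μ): a = (μ T²/4π²)^(1/3) = (398600 × 5983.6² / 4π²)^(1/3) = 7124 km.
Altitude h = a − R = 7124 − 6371 = 753 km.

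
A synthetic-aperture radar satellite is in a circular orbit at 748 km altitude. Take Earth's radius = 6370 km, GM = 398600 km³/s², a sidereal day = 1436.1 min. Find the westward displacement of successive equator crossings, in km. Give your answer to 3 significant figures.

2780 km

Semi-major axis a = 6370 + 748 = 7118 km. Period T = 2π√(a³/μ) = 2π√(7118³/398600) = 5976.5 s = 99.61 min.
During one orbit Earth rotates (5976.5 / 86166) × 360° = 24.97°.
At the equator that is 24.97° × (2π·6370/360) km/° = 24.97 × 111.2 = 2776 km.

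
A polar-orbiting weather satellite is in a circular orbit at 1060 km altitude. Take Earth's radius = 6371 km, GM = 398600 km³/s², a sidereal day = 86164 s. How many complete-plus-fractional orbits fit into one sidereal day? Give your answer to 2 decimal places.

Semi-major axis a = 6371 + 1060 = 7431 km. Period T = 2π√(a³/μ) = 2π√(7431³/398600) = 6375.0 s = 106.25 min.
Orbits per sidereal day = 86164 / 6375.0 = 13.516.

13.52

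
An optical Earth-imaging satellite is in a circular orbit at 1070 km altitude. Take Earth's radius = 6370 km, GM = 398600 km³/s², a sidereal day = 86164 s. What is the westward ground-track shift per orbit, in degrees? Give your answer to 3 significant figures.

Semi-major axis a = 6370 + 1070 = 7440 km. Period T = 2π√(a³/μ) = 2π√(7440³/398600) = 6386.6 s = 106.44 min.
During one orbit Earth rotates (6386.6 / 86164) × 360° = 26.68°.

26.7°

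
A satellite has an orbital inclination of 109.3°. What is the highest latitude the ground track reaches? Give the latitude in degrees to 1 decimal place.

70.7°

Retrograde orbit: the ground track reaches ±(180° − i) = ±(180 − 109.3) = ±70.7°.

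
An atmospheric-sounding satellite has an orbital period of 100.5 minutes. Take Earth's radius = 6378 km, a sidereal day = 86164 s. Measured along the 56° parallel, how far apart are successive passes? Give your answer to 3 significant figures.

1570 km

T = 100.5 min = 6030.0 s.
Node shift per orbit = (6030.0/86164) × 360° = 25.19°.
Equatorial spacing = 25.19 × 111.3 km/° = 2805 km.
At 56° latitude, spacing = 2805 × cos(56°) = 1568 km.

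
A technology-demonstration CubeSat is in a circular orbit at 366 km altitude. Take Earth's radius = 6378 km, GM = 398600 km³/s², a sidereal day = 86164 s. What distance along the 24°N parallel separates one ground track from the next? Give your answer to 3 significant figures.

2340 km

Semi-major axis a = 6378 + 366 = 6744 km. Period T = 2π√(a³/μ) = 2π√(6744³/398600) = 5511.7 s = 91.86 min.
Node shift per orbit = (5511.7/86164) × 360° = 23.03°.
Equatorial spacing = 23.03 × 111.3 km/° = 2563 km.
At 24° latitude, spacing = 2563 × cos(24°) = 2342 km.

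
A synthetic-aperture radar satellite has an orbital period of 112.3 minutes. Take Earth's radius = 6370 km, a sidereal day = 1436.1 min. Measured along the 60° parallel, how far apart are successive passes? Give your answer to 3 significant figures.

1560 km

T = 112.3 min = 6738.0 s.
Node shift per orbit = (6738.0/86166) × 360° = 28.15°.
Equatorial spacing = 28.15 × 111.2 km/° = 3130 km.
At 60° latitude, spacing = 3130 × cos(60°) = 1565 km.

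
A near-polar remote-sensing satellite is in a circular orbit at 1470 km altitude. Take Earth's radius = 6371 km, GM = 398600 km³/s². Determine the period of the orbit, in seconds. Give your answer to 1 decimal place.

Semi-major axis a = 6371 + 1470 = 7841 km. Period T = 2π√(a³/μ) = 2π√(7841³/398600) = 6909.8 s = 115.16 min.

6909.8 seconds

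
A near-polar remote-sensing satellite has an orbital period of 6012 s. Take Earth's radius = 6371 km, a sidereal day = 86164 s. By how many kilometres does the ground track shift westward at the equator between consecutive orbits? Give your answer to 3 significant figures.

2790 km

During one orbit Earth rotates (6012.0 / 86164) × 360° = 25.12°.
At the equator that is 25.12° × (2π·6371/360) km/° = 25.12 × 111.2 = 2793 km.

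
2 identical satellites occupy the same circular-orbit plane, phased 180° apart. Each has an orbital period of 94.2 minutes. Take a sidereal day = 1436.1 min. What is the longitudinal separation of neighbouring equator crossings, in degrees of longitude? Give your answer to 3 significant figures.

T = 94.2 min = 5652.0 s.
Single-satellite node shift = (5652.0/86166) × 360° = 23.61°.
With 2 satellites evenly phased, successive equator crossings are 23.61/2 = 11.807° apart.

11.8°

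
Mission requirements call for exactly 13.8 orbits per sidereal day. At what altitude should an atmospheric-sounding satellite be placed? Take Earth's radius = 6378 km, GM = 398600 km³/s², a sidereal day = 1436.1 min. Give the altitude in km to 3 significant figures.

Required period T = 86166 / 13.8 = 6243.9 s.
From T = 2π√(a³/μ): a = (μ T²/4π²)^(1/3) = (398600 × 6243.9² / 4π²)^(1/3) = 7329 km.
Altitude h = a − R = 7329 − 6378 = 951 km.

951 km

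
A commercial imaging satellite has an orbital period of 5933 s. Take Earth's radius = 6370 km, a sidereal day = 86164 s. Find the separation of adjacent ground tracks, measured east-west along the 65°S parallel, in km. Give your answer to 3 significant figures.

1160 km

Node shift per orbit = (5933.0/86164) × 360° = 24.79°.
Equatorial spacing = 24.79 × 111.2 km/° = 2756 km.
At 65° latitude, spacing = 2756 × cos(65°) = 1165 km.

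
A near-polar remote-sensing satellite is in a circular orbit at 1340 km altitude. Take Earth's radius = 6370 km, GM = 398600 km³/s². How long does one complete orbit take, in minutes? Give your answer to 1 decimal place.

Semi-major axis a = 6370 + 1340 = 7710 km. Period T = 2π√(a³/μ) = 2π√(7710³/398600) = 6737.4 s = 112.29 min.

112.3 min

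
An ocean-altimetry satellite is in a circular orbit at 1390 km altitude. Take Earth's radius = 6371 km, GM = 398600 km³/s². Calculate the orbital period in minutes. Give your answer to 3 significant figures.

Semi-major axis a = 6371 + 1390 = 7761 km. Period T = 2π√(a³/μ) = 2π√(7761³/398600) = 6804.4 s = 113.41 min.

113 min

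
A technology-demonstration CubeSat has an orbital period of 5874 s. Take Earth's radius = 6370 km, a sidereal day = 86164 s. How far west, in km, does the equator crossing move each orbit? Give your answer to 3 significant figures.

2730 km

During one orbit Earth rotates (5874.0 / 86164) × 360° = 24.54°.
At the equator that is 24.54° × (2π·6370/360) km/° = 24.54 × 111.2 = 2729 km.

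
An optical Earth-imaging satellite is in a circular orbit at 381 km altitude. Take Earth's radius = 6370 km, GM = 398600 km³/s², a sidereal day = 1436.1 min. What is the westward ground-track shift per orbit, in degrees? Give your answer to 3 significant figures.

23.1°

Semi-major axis a = 6370 + 381 = 6751 km. Period T = 2π√(a³/μ) = 2π√(6751³/398600) = 5520.3 s = 92.01 min.
During one orbit Earth rotates (5520.3 / 86166) × 360° = 23.06°.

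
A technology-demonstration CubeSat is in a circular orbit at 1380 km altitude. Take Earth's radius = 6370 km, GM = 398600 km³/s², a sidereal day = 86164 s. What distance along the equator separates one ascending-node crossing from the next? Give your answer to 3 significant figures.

Semi-major axis a = 6370 + 1380 = 7750 km. Period T = 2π√(a³/μ) = 2π√(7750³/398600) = 6789.9 s = 113.17 min.
During one orbit Earth rotates (6789.9 / 86164) × 360° = 28.37°.
At the equator that is 28.37° × (2π·6370/360) km/° = 28.37 × 111.2 = 3154 km.

3150 km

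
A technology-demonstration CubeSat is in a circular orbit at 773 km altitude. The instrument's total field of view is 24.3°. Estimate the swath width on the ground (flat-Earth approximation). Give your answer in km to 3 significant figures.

Half-angle = 24.3°/2 = 12.15°.
Swath width ≈ 2h·tan(θ/2) = 2 × 773 × tan(12.15°) = 332.8 km.

333 km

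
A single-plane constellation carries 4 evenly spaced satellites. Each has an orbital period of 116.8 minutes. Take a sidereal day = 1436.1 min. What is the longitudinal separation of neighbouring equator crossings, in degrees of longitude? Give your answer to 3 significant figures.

7.32°

T = 116.8 min = 7008.0 s.
Single-satellite node shift = (7008.0/86166) × 360° = 29.28°.
With 4 satellites evenly phased, successive equator crossings are 29.28/4 = 7.320° apart.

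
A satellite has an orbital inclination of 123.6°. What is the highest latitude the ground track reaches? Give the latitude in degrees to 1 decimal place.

56.4°

Retrograde orbit: the ground track reaches ±(180° − i) = ±(180 − 123.6) = ±56.4°.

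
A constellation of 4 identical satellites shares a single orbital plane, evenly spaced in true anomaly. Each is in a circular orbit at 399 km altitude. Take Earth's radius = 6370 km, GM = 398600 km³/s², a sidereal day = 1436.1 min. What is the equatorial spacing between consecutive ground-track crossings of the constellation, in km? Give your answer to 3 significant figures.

Semi-major axis a = 6370 + 399 = 6769 km. Period T = 2π√(a³/μ) = 2π√(6769³/398600) = 5542.4 s = 92.37 min.
Single-satellite node shift = (5542.4/86166) × 360° = 23.16°.
With 4 satellites evenly phased, successive equator crossings are 23.16/4 = 5.789° apart.
That is 5.789 × 111.2 = 644 km at the equator.

644 km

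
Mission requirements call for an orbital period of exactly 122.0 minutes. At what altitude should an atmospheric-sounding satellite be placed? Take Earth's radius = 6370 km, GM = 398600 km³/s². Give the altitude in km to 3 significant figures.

T = 122.0 min = 7320.0 s.
From T = 2π√(a³/μ): a = (μ T²/4π²)^(1/3) = (398600 × 7320.0² / 4π²)^(1/3) = 8148 km.
Altitude h = a − R = 8148 − 6370 = 1778 km.

1780 km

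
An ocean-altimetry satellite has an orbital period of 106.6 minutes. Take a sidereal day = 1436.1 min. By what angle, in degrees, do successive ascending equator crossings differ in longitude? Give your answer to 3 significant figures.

T = 106.6 min = 6396.0 s.
During one orbit Earth rotates (6396.0 / 86166) × 360° = 26.72°.

26.7°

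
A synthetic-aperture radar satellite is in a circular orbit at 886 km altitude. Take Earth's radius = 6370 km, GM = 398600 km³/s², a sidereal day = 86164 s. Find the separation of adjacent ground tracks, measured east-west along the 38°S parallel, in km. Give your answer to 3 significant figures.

Semi-major axis a = 6370 + 886 = 7256 km. Period T = 2π√(a³/μ) = 2π√(7256³/398600) = 6151.2 s = 102.52 min.
Node shift per orbit = (6151.2/86164) × 360° = 25.70°.
Equatorial spacing = 25.70 × 111.2 km/° = 2857 km.
At 38° latitude, spacing = 2857 × cos(38°) = 2252 km.

2250 km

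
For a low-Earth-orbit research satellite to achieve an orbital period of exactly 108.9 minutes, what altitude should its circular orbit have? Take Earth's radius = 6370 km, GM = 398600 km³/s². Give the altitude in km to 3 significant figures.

T = 108.9 min = 6534.0 s.
From T = 2π√(a³/μ): a = (μ T²/4π²)^(1/3) = (398600 × 6534.0² / 4π²)^(1/3) = 7554 km.
Altitude h = a − R = 7554 − 6370 = 1184 km.

1180 km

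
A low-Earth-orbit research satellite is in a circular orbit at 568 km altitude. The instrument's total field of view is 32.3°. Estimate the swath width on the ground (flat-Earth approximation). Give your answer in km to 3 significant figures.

329 km

Half-angle = 32.3°/2 = 16.15°.
Swath width ≈ 2h·tan(θ/2) = 2 × 568 × tan(16.15°) = 329.0 km.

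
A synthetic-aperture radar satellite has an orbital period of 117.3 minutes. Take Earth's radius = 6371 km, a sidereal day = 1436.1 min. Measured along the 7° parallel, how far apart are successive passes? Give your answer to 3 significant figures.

T = 117.3 min = 7038.0 s.
Node shift per orbit = (7038.0/86166) × 360° = 29.40°.
Equatorial spacing = 29.40 × 111.2 km/° = 3270 km.
At 7° latitude, spacing = 3270 × cos(7°) = 3245 km.

3250 km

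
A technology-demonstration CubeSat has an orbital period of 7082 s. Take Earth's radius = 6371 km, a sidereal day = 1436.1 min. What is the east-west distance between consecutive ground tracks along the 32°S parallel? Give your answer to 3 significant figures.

Node shift per orbit = (7082.0/86166) × 360° = 29.59°.
Equatorial spacing = 29.59 × 111.2 km/° = 3290 km.
At 32° latitude, spacing = 3290 × cos(32°) = 2790 km.

2790 km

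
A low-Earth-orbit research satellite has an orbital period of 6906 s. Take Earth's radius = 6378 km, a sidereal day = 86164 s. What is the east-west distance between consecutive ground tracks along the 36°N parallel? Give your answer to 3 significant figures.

Node shift per orbit = (6906.0/86164) × 360° = 28.85°.
Equatorial spacing = 28.85 × 111.3 km/° = 3212 km.
At 36° latitude, spacing = 3212 × cos(36°) = 2599 km.

2600 km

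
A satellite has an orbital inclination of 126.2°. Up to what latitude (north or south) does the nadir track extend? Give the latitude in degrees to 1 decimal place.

Retrograde orbit: the ground track reaches ±(180° − i) = ±(180 − 126.2) = ±53.8°.

53.8°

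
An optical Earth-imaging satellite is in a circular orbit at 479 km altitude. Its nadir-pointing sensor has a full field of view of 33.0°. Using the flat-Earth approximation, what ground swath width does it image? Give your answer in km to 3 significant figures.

Half-angle = 33.0°/2 = 16.5°.
Swath width ≈ 2h·tan(θ/2) = 2 × 479 × tan(16.5°) = 283.8 km.

284 km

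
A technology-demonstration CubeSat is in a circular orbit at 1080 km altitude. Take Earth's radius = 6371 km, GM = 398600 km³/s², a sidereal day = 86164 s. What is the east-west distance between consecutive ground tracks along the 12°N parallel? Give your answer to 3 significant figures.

Semi-major axis a = 6371 + 1080 = 7451 km. Period T = 2π√(a³/μ) = 2π√(7451³/398600) = 6400.8 s = 106.68 min.
Node shift per orbit = (6400.8/86164) × 360° = 26.74°.
Equatorial spacing = 26.74 × 111.2 km/° = 2974 km.
At 12° latitude, spacing = 2974 × cos(12°) = 2909 km.

2910 km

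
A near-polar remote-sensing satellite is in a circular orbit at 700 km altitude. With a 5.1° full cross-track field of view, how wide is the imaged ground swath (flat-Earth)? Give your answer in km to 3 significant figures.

62.3 km

Half-angle = 5.1°/2 = 2.55°.
Swath width ≈ 2h·tan(θ/2) = 2 × 700 × tan(2.55°) = 62.3 km.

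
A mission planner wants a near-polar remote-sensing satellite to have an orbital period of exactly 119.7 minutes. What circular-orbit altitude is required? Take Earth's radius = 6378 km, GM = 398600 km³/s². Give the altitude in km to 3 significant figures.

1670 km

T = 119.7 min = 7182.0 s.
From T = 2π√(a³/μ): a = (μ T²/4π²)^(1/3) = (398600 × 7182.0² / 4π²)^(1/3) = 8046 km.
Altitude h = a − R = 8046 − 6378 = 1668 km.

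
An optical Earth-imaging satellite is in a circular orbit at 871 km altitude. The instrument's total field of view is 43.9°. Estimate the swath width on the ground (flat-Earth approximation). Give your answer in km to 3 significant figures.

702 km

Half-angle = 43.9°/2 = 21.95°.
Swath width ≈ 2h·tan(θ/2) = 2 × 871 × tan(21.95°) = 702.0 km.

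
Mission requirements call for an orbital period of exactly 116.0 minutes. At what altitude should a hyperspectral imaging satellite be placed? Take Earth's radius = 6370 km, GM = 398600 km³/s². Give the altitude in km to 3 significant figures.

T = 116.0 min = 6960.0 s.
From T = 2π√(a³/μ): a = (μ T²/4π²)^(1/3) = (398600 × 6960.0² / 4π²)^(1/3) = 7879 km.
Altitude h = a − R = 7879 − 6370 = 1509 km.

1510 km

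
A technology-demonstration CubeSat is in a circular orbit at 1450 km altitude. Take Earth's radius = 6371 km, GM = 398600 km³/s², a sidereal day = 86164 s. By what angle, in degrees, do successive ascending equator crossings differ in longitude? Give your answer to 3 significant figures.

28.8°

Semi-major axis a = 6371 + 1450 = 7821 km. Period T = 2π√(a³/μ) = 2π√(7821³/398600) = 6883.4 s = 114.72 min.
During one orbit Earth rotates (6883.4 / 86164) × 360° = 28.76°.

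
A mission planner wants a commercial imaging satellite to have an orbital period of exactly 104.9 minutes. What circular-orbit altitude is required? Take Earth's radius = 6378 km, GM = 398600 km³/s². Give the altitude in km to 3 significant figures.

T = 104.9 min = 6294.0 s.
From T = 2π√(a³/μ): a = (μ T²/4π²)^(1/3) = (398600 × 6294.0² / 4π²)^(1/3) = 7368 km.
Altitude h = a − R = 7368 − 6378 = 990 km.

990 km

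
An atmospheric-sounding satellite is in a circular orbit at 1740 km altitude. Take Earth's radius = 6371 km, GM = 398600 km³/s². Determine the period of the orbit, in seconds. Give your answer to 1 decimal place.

7269.8 seconds

Semi-major axis a = 6371 + 1740 = 8111 km. Period T = 2π√(a³/μ) = 2π√(8111³/398600) = 7269.8 s = 121.16 min.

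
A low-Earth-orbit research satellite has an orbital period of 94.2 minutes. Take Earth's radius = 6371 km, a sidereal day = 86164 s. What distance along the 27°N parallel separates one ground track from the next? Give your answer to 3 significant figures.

2340 km

T = 94.2 min = 5652.0 s.
Node shift per orbit = (5652.0/86164) × 360° = 23.61°.
Equatorial spacing = 23.61 × 111.2 km/° = 2626 km.
At 27° latitude, spacing = 2626 × cos(27°) = 2340 km.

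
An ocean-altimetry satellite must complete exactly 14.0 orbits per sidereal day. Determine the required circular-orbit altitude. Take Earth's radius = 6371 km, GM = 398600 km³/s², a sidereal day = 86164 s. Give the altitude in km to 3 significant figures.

888 km

Required period T = 86164 / 14.0 = 6154.6 s.
From T = 2π√(a³/μ): a = (μ T²/4π²)^(1/3) = (398600 × 6154.6² / 4π²)^(1/3) = 7259 km.
Altitude h = a − R = 7259 − 6371 = 888 km.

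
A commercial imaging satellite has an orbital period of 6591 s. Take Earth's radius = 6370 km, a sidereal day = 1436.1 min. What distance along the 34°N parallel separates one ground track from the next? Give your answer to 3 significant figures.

Node shift per orbit = (6591.0/86166) × 360° = 27.54°.
Equatorial spacing = 27.54 × 111.2 km/° = 3062 km.
At 34° latitude, spacing = 3062 × cos(34°) = 2538 km.

2540 km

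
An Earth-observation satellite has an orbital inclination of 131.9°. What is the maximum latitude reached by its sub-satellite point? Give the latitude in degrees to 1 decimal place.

48.1°

Retrograde orbit: the ground track reaches ±(180° − i) = ±(180 − 131.9) = ±48.1°.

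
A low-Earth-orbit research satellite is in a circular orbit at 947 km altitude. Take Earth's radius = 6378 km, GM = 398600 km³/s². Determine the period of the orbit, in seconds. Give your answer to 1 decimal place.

6239.1 seconds

Semi-major axis a = 6378 + 947 = 7325 km. Period T = 2π√(a³/μ) = 2π√(7325³/398600) = 6239.1 s = 103.99 min.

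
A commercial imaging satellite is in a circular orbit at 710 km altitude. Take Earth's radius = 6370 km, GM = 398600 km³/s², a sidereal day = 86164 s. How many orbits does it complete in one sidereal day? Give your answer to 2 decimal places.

14.53

Semi-major axis a = 6370 + 710 = 7080 km. Period T = 2π√(a³/μ) = 2π√(7080³/398600) = 5928.7 s = 98.81 min.
Orbits per sidereal day = 86164 / 5928.7 = 14.533.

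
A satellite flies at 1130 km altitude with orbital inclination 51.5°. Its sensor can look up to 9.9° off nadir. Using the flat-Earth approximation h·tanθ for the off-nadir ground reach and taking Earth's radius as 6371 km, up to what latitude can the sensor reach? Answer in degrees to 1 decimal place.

For a prograde orbit the ground track reaches latitude ±i = ±51.5°.
Sensor half-swath on the ground ≈ 1130·tan(9.9°) = 197 km = 1.77° of latitude.
Maximum observable latitude ≈ 51.5 + 1.77 = 53.3°.

53.3°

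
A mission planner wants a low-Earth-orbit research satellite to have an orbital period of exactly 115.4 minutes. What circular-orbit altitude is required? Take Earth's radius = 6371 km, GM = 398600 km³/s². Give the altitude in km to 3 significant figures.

T = 115.4 min = 6924.0 s.
From T = 2π√(a³/μ): a = (μ T²/4π²)^(1/3) = (398600 × 6924.0² / 4π²)^(1/3) = 7852 km.
Altitude h = a − R = 7852 − 6371 = 1481 km.

1480 km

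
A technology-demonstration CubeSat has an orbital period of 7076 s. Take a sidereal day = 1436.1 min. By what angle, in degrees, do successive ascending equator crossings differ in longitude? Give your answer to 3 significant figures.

29.6°

During one orbit Earth rotates (7076.0 / 86166) × 360° = 29.56°.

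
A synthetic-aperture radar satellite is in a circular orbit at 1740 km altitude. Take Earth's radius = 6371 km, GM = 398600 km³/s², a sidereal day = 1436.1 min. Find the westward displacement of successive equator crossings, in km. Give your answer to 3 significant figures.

Semi-major axis a = 6371 + 1740 = 8111 km. Period T = 2π√(a³/μ) = 2π√(8111³/398600) = 7269.8 s = 121.16 min.
During one orbit Earth rotates (7269.8 / 86166) × 360° = 30.37°.
At the equator that is 30.37° × (2π·6371/360) km/° = 30.37 × 111.2 = 3377 km.

3380 km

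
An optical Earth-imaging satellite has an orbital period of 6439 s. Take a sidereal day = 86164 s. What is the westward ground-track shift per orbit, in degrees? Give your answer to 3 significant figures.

During one orbit Earth rotates (6439.0 / 86164) × 360° = 26.90°.

26.9°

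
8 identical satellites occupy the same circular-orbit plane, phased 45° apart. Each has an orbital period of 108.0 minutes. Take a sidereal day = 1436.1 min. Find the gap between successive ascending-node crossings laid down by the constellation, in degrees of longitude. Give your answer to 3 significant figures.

T = 108.0 min = 6480.0 s.
Single-satellite node shift = (6480.0/86166) × 360° = 27.07°.
With 8 satellites evenly phased, successive equator crossings are 27.07/8 = 3.384° apart.

3.38°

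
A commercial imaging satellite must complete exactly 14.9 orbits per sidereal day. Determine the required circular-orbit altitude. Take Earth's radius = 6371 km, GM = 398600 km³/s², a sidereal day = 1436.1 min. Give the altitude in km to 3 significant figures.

Required period T = 86166 / 14.9 = 5783.0 s.
From T = 2π√(a³/μ): a = (μ T²/4π²)^(1/3) = (398600 × 5783.0² / 4π²)^(1/3) = 6963 km.
Altitude h = a − R = 6963 − 6371 = 592 km.

592 km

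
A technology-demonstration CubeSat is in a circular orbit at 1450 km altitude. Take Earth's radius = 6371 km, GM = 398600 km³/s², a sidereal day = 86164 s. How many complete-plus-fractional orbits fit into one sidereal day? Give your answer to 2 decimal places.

Semi-major axis a = 6371 + 1450 = 7821 km. Period T = 2π√(a³/μ) = 2π√(7821³/398600) = 6883.4 s = 114.72 min.
Orbits per sidereal day = 86164 / 6883.4 = 12.518.

12.52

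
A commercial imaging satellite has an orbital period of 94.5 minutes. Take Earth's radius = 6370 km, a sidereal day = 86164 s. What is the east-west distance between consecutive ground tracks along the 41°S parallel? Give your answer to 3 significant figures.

1990 km

T = 94.5 min = 5670.0 s.
Node shift per orbit = (5670.0/86164) × 360° = 23.69°.
Equatorial spacing = 23.69 × 111.2 km/° = 2634 km.
At 41° latitude, spacing = 2634 × cos(41°) = 1988 km.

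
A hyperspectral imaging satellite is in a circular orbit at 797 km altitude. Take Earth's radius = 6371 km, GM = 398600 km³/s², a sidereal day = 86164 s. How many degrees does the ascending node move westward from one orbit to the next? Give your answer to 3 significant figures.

25.2°

Semi-major axis a = 6371 + 797 = 7168 km. Period T = 2π√(a³/μ) = 2π√(7168³/398600) = 6039.6 s = 100.66 min.
During one orbit Earth rotates (6039.6 / 86164) × 360° = 25.23°.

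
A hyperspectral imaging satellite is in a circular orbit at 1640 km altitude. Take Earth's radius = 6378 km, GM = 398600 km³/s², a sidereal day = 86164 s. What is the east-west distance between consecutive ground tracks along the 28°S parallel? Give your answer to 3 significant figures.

2930 km

Semi-major axis a = 6378 + 1640 = 8018 km. Period T = 2π√(a³/μ) = 2π√(8018³/398600) = 7145.1 s = 119.09 min.
Node shift per orbit = (7145.1/86164) × 360° = 29.85°.
Equatorial spacing = 29.85 × 111.3 km/° = 3323 km.
At 28° latitude, spacing = 3323 × cos(28°) = 2934 km.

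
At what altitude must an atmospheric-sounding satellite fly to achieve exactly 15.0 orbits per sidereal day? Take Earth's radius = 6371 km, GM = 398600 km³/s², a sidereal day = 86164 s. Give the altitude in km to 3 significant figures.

561 km

Required period T = 86164 / 15.0 = 5744.3 s.
From T = 2π√(a³/μ): a = (μ T²/4π²)^(1/3) = (398600 × 5744.3² / 4π²)^(1/3) = 6932 km.
Altitude h = a − R = 6932 − 6371 = 561 km.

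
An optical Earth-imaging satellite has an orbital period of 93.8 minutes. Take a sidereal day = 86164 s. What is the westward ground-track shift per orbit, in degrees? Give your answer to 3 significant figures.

T = 93.8 min = 5628.0 s.
During one orbit Earth rotates (5628.0 / 86164) × 360° = 23.51°.

23.5°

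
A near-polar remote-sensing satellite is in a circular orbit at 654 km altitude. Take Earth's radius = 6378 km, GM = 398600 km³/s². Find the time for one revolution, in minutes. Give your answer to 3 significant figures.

Semi-major axis a = 6378 + 654 = 7032 km. Period T = 2π√(a³/μ) = 2π√(7032³/398600) = 5868.5 s = 97.81 min.

97.8 min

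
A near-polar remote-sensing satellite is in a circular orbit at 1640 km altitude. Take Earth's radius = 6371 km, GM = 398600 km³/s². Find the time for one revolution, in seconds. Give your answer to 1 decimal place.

Semi-major axis a = 6371 + 1640 = 8011 km. Period T = 2π√(a³/μ) = 2π√(8011³/398600) = 7135.8 s = 118.93 min.

7135.8 seconds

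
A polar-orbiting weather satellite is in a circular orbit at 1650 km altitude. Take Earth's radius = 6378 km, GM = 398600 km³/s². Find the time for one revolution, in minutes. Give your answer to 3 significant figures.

Semi-major axis a = 6378 + 1650 = 8028 km. Period T = 2π√(a³/μ) = 2π√(8028³/398600) = 7158.5 s = 119.31 min.

119 min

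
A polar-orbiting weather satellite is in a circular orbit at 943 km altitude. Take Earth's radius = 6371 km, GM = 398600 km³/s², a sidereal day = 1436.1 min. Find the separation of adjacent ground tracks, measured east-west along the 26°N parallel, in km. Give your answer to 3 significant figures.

Semi-major axis a = 6371 + 943 = 7314 km. Period T = 2π√(a³/μ) = 2π√(7314³/398600) = 6225.1 s = 103.75 min.
Node shift per orbit = (6225.1/86166) × 360° = 26.01°.
Equatorial spacing = 26.01 × 111.2 km/° = 2892 km.
At 26° latitude, spacing = 2892 × cos(26°) = 2599 km.

2600 km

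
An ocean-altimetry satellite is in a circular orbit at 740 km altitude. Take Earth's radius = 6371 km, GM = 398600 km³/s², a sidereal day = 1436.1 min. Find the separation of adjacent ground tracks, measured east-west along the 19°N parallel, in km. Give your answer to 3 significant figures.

Semi-major axis a = 6371 + 740 = 7111 km. Period T = 2π√(a³/μ) = 2π√(7111³/398600) = 5967.7 s = 99.46 min.
Node shift per orbit = (5967.7/86166) × 360° = 24.93°.
Equatorial spacing = 24.93 × 111.2 km/° = 2772 km.
At 19° latitude, spacing = 2772 × cos(19°) = 2621 km.

2620 km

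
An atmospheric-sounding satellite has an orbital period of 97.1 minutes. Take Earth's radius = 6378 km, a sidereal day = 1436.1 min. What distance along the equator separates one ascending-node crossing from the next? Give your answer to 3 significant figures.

T = 97.1 min = 5826.0 s.
During one orbit Earth rotates (5826.0 / 86166) × 360° = 24.34°.
At the equator that is 24.34° × (2π·6378/360) km/° = 24.34 × 111.3 = 2710 km.

2710 km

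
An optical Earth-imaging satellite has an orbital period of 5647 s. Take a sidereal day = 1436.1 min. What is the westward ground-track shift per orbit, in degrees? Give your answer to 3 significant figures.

23.6°

During one orbit Earth rotates (5647.0 / 86166) × 360° = 23.59°.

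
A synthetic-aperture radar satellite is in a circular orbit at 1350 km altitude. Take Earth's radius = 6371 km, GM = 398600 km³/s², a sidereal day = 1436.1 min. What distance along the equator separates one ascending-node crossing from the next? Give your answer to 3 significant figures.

Semi-major axis a = 6371 + 1350 = 7721 km. Period T = 2π√(a³/μ) = 2π√(7721³/398600) = 6751.8 s = 112.53 min.
During one orbit Earth rotates (6751.8 / 86166) × 360° = 28.21°.
At the equator that is 28.21° × (2π·6371/360) km/° = 28.21 × 111.2 = 3137 km.

3140 km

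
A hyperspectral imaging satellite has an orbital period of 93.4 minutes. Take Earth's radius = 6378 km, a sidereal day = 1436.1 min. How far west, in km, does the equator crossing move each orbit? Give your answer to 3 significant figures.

2610 km

T = 93.4 min = 5604.0 s.
During one orbit Earth rotates (5604.0 / 86166) × 360° = 23.41°.
At the equator that is 23.41° × (2π·6378/360) km/° = 23.41 × 111.3 = 2606 km.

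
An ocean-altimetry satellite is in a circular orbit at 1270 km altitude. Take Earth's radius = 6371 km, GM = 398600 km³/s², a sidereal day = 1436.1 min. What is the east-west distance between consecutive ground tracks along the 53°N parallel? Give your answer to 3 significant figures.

Semi-major axis a = 6371 + 1270 = 7641 km. Period T = 2π√(a³/μ) = 2π√(7641³/398600) = 6647.2 s = 110.79 min.
Node shift per orbit = (6647.2/86166) × 360° = 27.77°.
Equatorial spacing = 27.77 × 111.2 km/° = 3088 km.
At 53° latitude, spacing = 3088 × cos(53°) = 1858 km.

1860 km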